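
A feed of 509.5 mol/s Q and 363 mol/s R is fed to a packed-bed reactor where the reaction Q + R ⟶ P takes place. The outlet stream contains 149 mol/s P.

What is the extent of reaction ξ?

ξ = 149 mol/s

For P: n = n₀ + 1ξ → 149 = 0 + 1ξ, giving ξ = 149 mol/s.
Outlet amounts (n = n₀ + ν ξ):
  Q: 509.5 − 1(149) = 360.5
  R: 363 − 1(149) = 214
  P: 0 + 1(149) = 149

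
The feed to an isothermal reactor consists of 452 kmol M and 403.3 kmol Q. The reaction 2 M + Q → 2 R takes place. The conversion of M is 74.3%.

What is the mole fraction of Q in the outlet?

0.342

M reacted = 0.743 × 452 = 335.8 kmol; ν_M = −2, so ξ = 335.8/2 = 167.9 kmol.
Outlet amounts (n = n₀ + ν ξ):
  M: 452 − 2(167.9) = 116.2
  Q: 403.3 − 1(167.9) = 235.4
  R: 0 + 2(167.9) = 335.8
Total out = 687.4 kmol; y_Q = 235.4 / 687.4 = 0.3424.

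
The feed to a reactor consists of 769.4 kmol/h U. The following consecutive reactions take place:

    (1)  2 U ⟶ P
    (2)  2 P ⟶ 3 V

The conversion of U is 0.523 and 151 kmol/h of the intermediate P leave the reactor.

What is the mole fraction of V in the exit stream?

Conversion of U: U consumed = 2ξ₁ = 0.523 × 769.4 → ξ₁ = 201.2 kmol/h.
P balance: n_P = 0 + 1ξ₁ − 2ξ₂ = 151 → ξ₂ = (1·201.2 − 151)/2 = 25.1 kmol/h.
Outlet amounts (n = n₀ + Σ ν·ξ):
  U: 769.4 − 2(201.2) = 367
  P: 0 + 1(201.2) − 2(25.1) = 151
  V: 0 + 3(25.1) = 75.3
Total out = 593.3 kmol/h; y_V = 75.3 / 593.3 = 0.1269.

0.127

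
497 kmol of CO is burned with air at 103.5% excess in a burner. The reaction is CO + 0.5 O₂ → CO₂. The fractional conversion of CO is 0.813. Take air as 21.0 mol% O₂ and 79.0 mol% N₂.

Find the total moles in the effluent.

2700 kmol

Stoichiometric O₂ = 0.5 × 497 = 248.5 kmol; O₂ fed = 248.5 × 2.035 = 505.7 kmol.
N₂ fed = 505.7 × 79/21 = 1902 kmol.
Fuel reacted = 0.813 × 497 → ξ = 404.1 kmol.
Outlet (n = n₀ + ν ξ):
  CO: 497 − 1(404.1) = 92.94
  O₂: 505.7 − 0.5(404.1) = 303.7
  N₂: 1902 (inert)
  CO₂: 0 + 1(404.1) = 404.1
Total out = 92.94 + 303.7 + 1902 + 404.1 = 2703 kmol.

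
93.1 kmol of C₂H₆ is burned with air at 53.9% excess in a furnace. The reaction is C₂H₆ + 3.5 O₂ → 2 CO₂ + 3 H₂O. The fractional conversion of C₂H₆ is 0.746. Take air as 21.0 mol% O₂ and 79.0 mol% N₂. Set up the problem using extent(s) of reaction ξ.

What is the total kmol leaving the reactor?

Stoichiometric O₂ = 3.5 × 93.1 = 325.8 kmol; O₂ fed = 325.8 × 1.539 = 501.5 kmol.
N₂ fed = 501.5 × 79/21 = 1887 kmol.
Fuel reacted = 0.746 × 93.1 → ξ = 69.45 kmol.
Outlet (n = n₀ + ν ξ):
  C₂H₆: 93.1 − 1(69.45) = 23.65
  O₂: 501.5 − 3.5(69.45) = 258.4
  N₂: 1887 (inert)
  CO₂: 0 + 2(69.45) = 138.9
  H₂O: 0 + 3(69.45) = 208.4
Total out = 23.65 + 258.4 + 1887 + 138.9 + 208.4 = 2516 kmol.

2520 kmol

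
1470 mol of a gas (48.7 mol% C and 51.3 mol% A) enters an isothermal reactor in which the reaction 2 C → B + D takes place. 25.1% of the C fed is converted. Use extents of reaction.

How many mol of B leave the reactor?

C reacted = 0.251 × 715.9 = 179.7 mol; ν_C = −2, so ξ = 179.7/2 = 89.84 mol.
Outlet amounts (n = n₀ + ν ξ):
  C: 715.9 − 2(89.84) = 536.2
  B: 0 + 1(89.84) = 89.84
  D: 0 + 1(89.84) = 89.84
  A: 754.1 (inert)

89.8 mol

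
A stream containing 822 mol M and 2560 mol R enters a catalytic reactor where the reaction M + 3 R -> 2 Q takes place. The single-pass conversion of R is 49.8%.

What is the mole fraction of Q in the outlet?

0.336

R reacted = 0.498 × 2560 = 1275 mol; ν_R = −3, so ξ = 1275/3 = 425 mol.
Outlet amounts (n = n₀ + ν ξ):
  M: 822 − 1(425) = 397
  R: 2560 − 3(425) = 1285
  Q: 0 + 2(425) = 849.9
Total out = 2532 mol; y_Q = 849.9 / 2532 = 0.3357.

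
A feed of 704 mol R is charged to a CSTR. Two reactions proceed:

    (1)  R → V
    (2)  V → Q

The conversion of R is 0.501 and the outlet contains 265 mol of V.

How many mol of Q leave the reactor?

Conversion of R: R consumed = 1ξ₁ = 0.501 × 704 → ξ₁ = 352.7 mol.
V balance: n_V = 0 + 1ξ₁ − 1ξ₂ = 265 → ξ₂ = (1·352.7 − 265)/1 = 87.7 mol.
Outlet amounts (n = n₀ + Σ ν·ξ):
  R: 704 − 1(352.7) = 351.3
  V: 0 + 1(352.7) − 1(87.7) = 265
  Q: 0 + 1(87.7) = 87.7

87.7 mol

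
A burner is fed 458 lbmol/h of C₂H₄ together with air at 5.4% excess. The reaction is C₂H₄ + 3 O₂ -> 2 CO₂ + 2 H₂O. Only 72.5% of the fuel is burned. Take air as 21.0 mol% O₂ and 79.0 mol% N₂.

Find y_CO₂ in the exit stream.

Stoichiometric O₂ = 3 × 458 = 1374 lbmol/h; O₂ fed = 1374 × 1.054 = 1448 lbmol/h.
N₂ fed = 1448 × 79/21 = 5448 lbmol/h.
Fuel reacted = 0.725 × 458 → ξ = 332.1 lbmol/h.
Outlet (n = n₀ + ν ξ):
  C₂H₄: 458 − 1(332.1) = 125.9
  O₂: 1448 − 3(332.1) = 452
  N₂: 5448 (inert)
  CO₂: 0 + 2(332.1) = 664.1
  H₂O: 0 + 2(332.1) = 664.1
Total out = 7354 lbmol/h; y_CO₂ = 664.1 / 7354 = 0.0903.

0.0903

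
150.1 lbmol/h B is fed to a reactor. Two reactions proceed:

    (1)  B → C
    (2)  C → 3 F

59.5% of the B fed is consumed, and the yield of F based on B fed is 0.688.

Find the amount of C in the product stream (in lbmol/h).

54.9 lbmol/h

Conversion of B: B consumed = 1ξ₁ = 0.595 × 150.1 → ξ₁ = 89.31 lbmol/h.
Yield of F: 3ξ₂ / 150.1 = 0.688 → ξ₂ = 34.42 lbmol/h.
Outlet amounts (n = n₀ + Σ ν·ξ):
  B: 150.1 − 1(89.31) = 60.79
  C: 0 + 1(89.31) − 1(34.42) = 54.89
  F: 0 + 3(34.42) = 103.3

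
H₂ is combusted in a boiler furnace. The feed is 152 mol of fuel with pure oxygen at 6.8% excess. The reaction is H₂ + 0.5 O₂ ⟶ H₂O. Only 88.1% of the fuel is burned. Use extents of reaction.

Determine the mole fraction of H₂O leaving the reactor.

Stoichiometric O₂ = 0.5 × 152 = 76 mol; O₂ fed = 76 × 1.068 = 81.17 mol.
Fuel reacted = 0.881 × 152 → ξ = 133.9 mol.
Outlet (n = n₀ + ν ξ):
  H₂: 152 − 1(133.9) = 18.09
  O₂: 81.17 − 0.5(133.9) = 14.21
  H₂O: 0 + 1(133.9) = 133.9
Total out = 166.2 mol; y_H₂O = 133.9 / 166.2 = 0.8057.

0.806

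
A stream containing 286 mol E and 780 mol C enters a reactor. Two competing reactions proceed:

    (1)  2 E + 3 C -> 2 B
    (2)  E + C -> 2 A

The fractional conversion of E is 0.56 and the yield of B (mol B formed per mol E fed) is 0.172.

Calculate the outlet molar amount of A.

222 mol

Yield of B: 2ξ₁ / 286 = 0.172 → ξ₁ = 24.6 mol.
Conversion of E: 2ξ₁ + 1ξ₂ = 0.56 × 286 = 160.2 → ξ₂ = 111 mol.
Outlet amounts (n = n₀ + Σ ν·ξ):
  E: 286 − 2(24.6) − 1(111) = 125.8
  C: 780 − 3(24.6) − 1(111) = 595.2
  B: 0 + 2(24.6) = 49.19
  A: 0 + 2(111) = 221.9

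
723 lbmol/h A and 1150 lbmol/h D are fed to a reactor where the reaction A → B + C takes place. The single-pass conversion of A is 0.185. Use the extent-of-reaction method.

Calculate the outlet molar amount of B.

134 lbmol/h

A reacted = 0.185 × 723 = 133.8 lbmol/h; ν_A = −1, so ξ = 133.8/1 = 133.8 lbmol/h.
Outlet amounts (n = n₀ + ν ξ):
  A: 723 − 1(133.8) = 589.2
  B: 0 + 1(133.8) = 133.8
  C: 0 + 1(133.8) = 133.8
  D: 1150 (inert)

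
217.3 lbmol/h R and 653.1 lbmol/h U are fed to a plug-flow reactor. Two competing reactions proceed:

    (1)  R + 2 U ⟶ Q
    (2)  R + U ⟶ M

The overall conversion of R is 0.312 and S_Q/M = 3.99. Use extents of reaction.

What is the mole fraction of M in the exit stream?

0.0182

Conversion of R: R consumed = 0.312 × 217.3 = 67.8 lbmol/h = 1ξ₁ + 1ξ₂.
Selectivity: 1ξ₁ / (1ξ₂) = 3.99 → ξ₁ = 3.99 ξ₂.
Substitute: (1·3.99 + 1) ξ₂ = 67.8 → ξ₂ = 13.59 lbmol/h, ξ₁ = 54.21 lbmol/h.
Outlet amounts (n = n₀ + Σ ν·ξ):
  R: 217.3 − 1(54.21) − 1(13.59) = 149.5
  U: 653.1 − 2(54.21) − 1(13.59) = 531.1
  Q: 0 + 1(54.21) = 54.21
  M: 0 + 1(13.59) = 13.59
Total out = 748.4 lbmol/h; y_M = 13.59 / 748.4 = 0.01815.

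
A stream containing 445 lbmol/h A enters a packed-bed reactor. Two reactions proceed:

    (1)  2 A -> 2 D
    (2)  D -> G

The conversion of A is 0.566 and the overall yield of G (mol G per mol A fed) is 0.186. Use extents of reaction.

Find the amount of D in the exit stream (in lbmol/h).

Conversion of A: A consumed = 2ξ₁ = 0.566 × 445 → ξ₁ = 125.9 lbmol/h.
Yield of G: 1ξ₂ / 445 = 0.186 → ξ₂ = 82.77 lbmol/h.
Outlet amounts (n = n₀ + Σ ν·ξ):
  A: 445 − 2(125.9) = 193.1
  D: 0 + 2(125.9) − 1(82.77) = 169.1
  G: 0 + 1(82.77) = 82.77

169 lbmol/h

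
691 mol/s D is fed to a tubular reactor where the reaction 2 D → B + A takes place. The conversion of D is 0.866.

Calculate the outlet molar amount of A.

D reacted = 0.866 × 691 = 598.4 mol/s; ν_D = −2, so ξ = 598.4/2 = 299.2 mol/s.
Outlet amounts (n = n₀ + ν ξ):
  D: 691 − 2(299.2) = 92.59
  B: 0 + 1(299.2) = 299.2
  A: 0 + 1(299.2) = 299.2

299 mol/s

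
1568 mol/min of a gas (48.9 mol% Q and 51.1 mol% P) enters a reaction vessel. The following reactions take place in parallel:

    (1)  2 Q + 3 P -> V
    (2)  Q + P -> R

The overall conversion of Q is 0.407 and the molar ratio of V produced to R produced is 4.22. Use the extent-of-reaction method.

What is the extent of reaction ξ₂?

ξ₂ = 33.1 mol/min

Conversion of Q: Q consumed = 0.407 × 766.8 = 312.1 mol/min = 2ξ₁ + 1ξ₂.
Selectivity: 1ξ₁ / (1ξ₂) = 4.22 → ξ₁ = 4.22 ξ₂.
Substitute: (2·4.22 + 1) ξ₂ = 312.1 → ξ₂ = 33.06 mol/min, ξ₁ = 139.5 mol/min.
Outlet amounts (n = n₀ + Σ ν·ξ):
  Q: 766.8 − 2(139.5) − 1(33.06) = 454.7
  P: 801.2 − 3(139.5) − 1(33.06) = 349.7
  V: 0 + 1(139.5) = 139.5
  R: 0 + 1(33.06) = 33.06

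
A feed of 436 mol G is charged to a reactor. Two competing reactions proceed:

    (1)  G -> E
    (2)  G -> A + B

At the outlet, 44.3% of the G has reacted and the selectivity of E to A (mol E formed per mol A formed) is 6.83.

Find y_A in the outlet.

Conversion of G: G consumed = 0.443 × 436 = 193.1 mol = 1ξ₁ + 1ξ₂.
Selectivity: 1ξ₁ / (1ξ₂) = 6.83 → ξ₁ = 6.83 ξ₂.
Substitute: (1·6.83 + 1) ξ₂ = 193.1 → ξ₂ = 24.67 mol, ξ₁ = 168.5 mol.
Outlet amounts (n = n₀ + Σ ν·ξ):
  G: 436 − 1(168.5) − 1(24.67) = 242.9
  E: 0 + 1(168.5) = 168.5
  A: 0 + 1(24.67) = 24.67
  B: 0 + 1(24.67) = 24.67
Total out = 460.7 mol; y_A = 24.67 / 460.7 = 0.05355.

0.0535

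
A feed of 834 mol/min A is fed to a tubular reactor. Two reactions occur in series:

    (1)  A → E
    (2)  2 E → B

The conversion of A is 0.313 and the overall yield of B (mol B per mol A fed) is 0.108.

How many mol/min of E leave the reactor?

80.9 mol/min

Conversion of A: A consumed = 1ξ₁ = 0.313 × 834 → ξ₁ = 261 mol/min.
Yield of B: 1ξ₂ / 834 = 0.108 → ξ₂ = 90.07 mol/min.
Outlet amounts (n = n₀ + Σ ν·ξ):
  A: 834 − 1(261) = 573
  E: 0 + 1(261) − 2(90.07) = 80.9
  B: 0 + 1(90.07) = 90.07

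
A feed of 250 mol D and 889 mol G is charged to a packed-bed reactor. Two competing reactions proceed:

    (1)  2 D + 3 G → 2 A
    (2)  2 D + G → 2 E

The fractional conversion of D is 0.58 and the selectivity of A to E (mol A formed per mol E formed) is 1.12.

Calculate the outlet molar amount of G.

740 mol

Conversion of D: D consumed = 0.58 × 250 = 145 mol = 2ξ₁ + 2ξ₂.
Selectivity: 2ξ₁ / (2ξ₂) = 1.12 → ξ₁ = 1.12 ξ₂.
Substitute: (2·1.12 + 2) ξ₂ = 145 → ξ₂ = 34.2 mol, ξ₁ = 38.3 mol.
Outlet amounts (n = n₀ + Σ ν·ξ):
  D: 250 − 2(38.3) − 2(34.2) = 105
  G: 889 − 3(38.3) − 1(34.2) = 739.9
  A: 0 + 2(38.3) = 76.6
  E: 0 + 2(34.2) = 68.4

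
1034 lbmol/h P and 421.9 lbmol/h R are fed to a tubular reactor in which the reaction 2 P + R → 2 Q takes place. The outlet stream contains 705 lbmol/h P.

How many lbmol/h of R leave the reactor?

257 lbmol/h

For P: n = n₀ − 2ξ → 705 = 1034 − 2ξ, giving ξ = 164.5 lbmol/h.
Outlet amounts (n = n₀ + ν ξ):
  P: 1034 − 2(164.5) = 705
  R: 421.9 − 1(164.5) = 257.4
  Q: 0 + 2(164.5) = 329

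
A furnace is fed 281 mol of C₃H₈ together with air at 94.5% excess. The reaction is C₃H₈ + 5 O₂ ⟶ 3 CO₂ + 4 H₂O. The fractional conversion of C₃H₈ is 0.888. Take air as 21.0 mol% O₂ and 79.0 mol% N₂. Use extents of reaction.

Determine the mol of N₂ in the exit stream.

Stoichiometric O₂ = 5 × 281 = 1405 mol; O₂ fed = 1405 × 1.945 = 2733 mol.
N₂ fed = 2733 × 79/21 = 10280 mol.
Fuel reacted = 0.888 × 281 → ξ = 249.5 mol.
Outlet (n = n₀ + ν ξ):
  C₃H₈: 281 − 1(249.5) = 31.47
  O₂: 2733 − 5(249.5) = 1485
  N₂: 10280 (inert)
  CO₂: 0 + 3(249.5) = 748.6
  H₂O: 0 + 4(249.5) = 998.1

10300 mol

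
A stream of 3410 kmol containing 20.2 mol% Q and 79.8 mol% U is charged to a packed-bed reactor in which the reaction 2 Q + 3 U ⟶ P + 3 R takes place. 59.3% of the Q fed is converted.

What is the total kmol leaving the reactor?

Q reacted = 0.593 × 688.8 = 408.5 kmol; ν_Q = −2, so ξ = 408.5/2 = 204.2 kmol.
Outlet amounts (n = n₀ + ν ξ):
  Q: 688.8 − 2(204.2) = 280.3
  U: 2721 − 3(204.2) = 2108
  P: 0 + 1(204.2) = 204.2
  R: 0 + 3(204.2) = 612.7
Total out = 280.3 + 2108 + 204.2 + 612.7 = 3206 kmol.

3210 kmol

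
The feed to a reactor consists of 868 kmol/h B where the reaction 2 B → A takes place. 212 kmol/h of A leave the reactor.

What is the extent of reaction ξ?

For A: n = n₀ + 1ξ → 212 = 0 + 1ξ, giving ξ = 212 kmol/h.
Outlet amounts (n = n₀ + ν ξ):
  B: 868 − 2(212) = 444
  A: 0 + 1(212) = 212

ξ = 212 kmol/h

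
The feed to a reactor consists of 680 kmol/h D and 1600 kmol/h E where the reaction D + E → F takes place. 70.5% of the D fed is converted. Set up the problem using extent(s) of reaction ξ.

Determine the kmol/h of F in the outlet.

D reacted = 0.705 × 680 = 479.4 kmol/h; ν_D = −1, so ξ = 479.4/1 = 479.4 kmol/h.
Outlet amounts (n = n₀ + ν ξ):
  D: 680 − 1(479.4) = 200.6
  E: 1600 − 1(479.4) = 1121
  F: 0 + 1(479.4) = 479.4

479 kmol/h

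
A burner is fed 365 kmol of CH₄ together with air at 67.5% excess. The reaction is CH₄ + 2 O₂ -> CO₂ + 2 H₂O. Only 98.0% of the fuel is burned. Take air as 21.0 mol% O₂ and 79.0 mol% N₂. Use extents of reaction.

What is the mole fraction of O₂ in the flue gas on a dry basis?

0.0927

Stoichiometric O₂ = 2 × 365 = 730 kmol; O₂ fed = 730 × 1.675 = 1223 kmol.
N₂ fed = 1223 × 79/21 = 4600 kmol.
Fuel reacted = 0.98 × 365 → ξ = 357.7 kmol.
Outlet (n = n₀ + ν ξ):
  CH₄: 365 − 1(357.7) = 7.3
  O₂: 1223 − 2(357.7) = 507.4
  N₂: 4600 (inert)
  CO₂: 0 + 1(357.7) = 357.7
  H₂O: 0 + 2(357.7) = 715.4
Dry total = 5472 kmol; y_O₂ (dry) = 507.4 / 5472 = 0.09271.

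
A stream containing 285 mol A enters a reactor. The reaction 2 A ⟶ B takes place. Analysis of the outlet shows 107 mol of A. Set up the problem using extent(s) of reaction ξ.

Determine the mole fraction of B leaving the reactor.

For A: n = n₀ − 2ξ → 107 = 285 − 2ξ, giving ξ = 89 mol.
Outlet amounts (n = n₀ + ν ξ):
  A: 285 − 2(89) = 107
  B: 0 + 1(89) = 89
Total out = 196 mol; y_B = 89 / 196 = 0.4541.

0.454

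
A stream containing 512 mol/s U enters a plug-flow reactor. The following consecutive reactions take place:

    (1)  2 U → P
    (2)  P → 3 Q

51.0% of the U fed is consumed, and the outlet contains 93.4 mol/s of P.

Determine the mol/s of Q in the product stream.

111 mol/s

Conversion of U: U consumed = 2ξ₁ = 0.51 × 512 → ξ₁ = 130.6 mol/s.
P balance: n_P = 0 + 1ξ₁ − 1ξ₂ = 93.4 → ξ₂ = (1·130.6 − 93.4)/1 = 37.16 mol/s.
Outlet amounts (n = n₀ + Σ ν·ξ):
  U: 512 − 2(130.6) = 250.9
  P: 0 + 1(130.6) − 1(37.16) = 93.4
  Q: 0 + 3(37.16) = 111.5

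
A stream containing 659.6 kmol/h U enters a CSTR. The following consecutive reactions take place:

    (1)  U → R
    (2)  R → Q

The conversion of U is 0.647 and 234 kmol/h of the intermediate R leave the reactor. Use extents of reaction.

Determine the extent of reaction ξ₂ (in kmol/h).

Conversion of U: U consumed = 1ξ₁ = 0.647 × 659.6 → ξ₁ = 426.8 kmol/h.
R balance: n_R = 0 + 1ξ₁ − 1ξ₂ = 234 → ξ₂ = (1·426.8 − 234)/1 = 192.8 kmol/h.
Outlet amounts (n = n₀ + Σ ν·ξ):
  U: 659.6 − 1(426.8) = 232.8
  R: 0 + 1(426.8) − 1(192.8) = 234
  Q: 0 + 1(192.8) = 192.8

ξ₂ = 193 kmol/h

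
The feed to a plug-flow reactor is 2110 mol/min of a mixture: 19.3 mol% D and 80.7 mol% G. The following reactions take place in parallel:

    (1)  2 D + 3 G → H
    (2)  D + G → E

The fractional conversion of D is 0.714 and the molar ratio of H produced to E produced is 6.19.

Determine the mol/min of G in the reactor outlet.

Conversion of D: D consumed = 0.714 × 407.2 = 290.8 mol/min = 2ξ₁ + 1ξ₂.
Selectivity: 1ξ₁ / (1ξ₂) = 6.19 → ξ₁ = 6.19 ξ₂.
Substitute: (2·6.19 + 1) ξ₂ = 290.8 → ξ₂ = 21.73 mol/min, ξ₁ = 134.5 mol/min.
Outlet amounts (n = n₀ + Σ ν·ξ):
  D: 407.2 − 2(134.5) − 1(21.73) = 116.5
  G: 1703 − 3(134.5) − 1(21.73) = 1277
  H: 0 + 1(134.5) = 134.5
  E: 0 + 1(21.73) = 21.73

1280 mol/min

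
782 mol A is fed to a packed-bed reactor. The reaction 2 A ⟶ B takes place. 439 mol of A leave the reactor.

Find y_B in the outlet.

0.281

For A: n = n₀ − 2ξ → 439 = 782 − 2ξ, giving ξ = 171.5 mol.
Outlet amounts (n = n₀ + ν ξ):
  A: 782 − 2(171.5) = 439
  B: 0 + 1(171.5) = 171.5
Total out = 610.5 mol; y_B = 171.5 / 610.5 = 0.2809.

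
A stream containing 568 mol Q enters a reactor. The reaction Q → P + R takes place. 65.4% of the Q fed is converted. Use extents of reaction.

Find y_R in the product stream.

0.395

Q reacted = 0.654 × 568 = 371.5 mol; ν_Q = −1, so ξ = 371.5/1 = 371.5 mol.
Outlet amounts (n = n₀ + ν ξ):
  Q: 568 − 1(371.5) = 196.5
  P: 0 + 1(371.5) = 371.5
  R: 0 + 1(371.5) = 371.5
Total out = 939.5 mol; y_R = 371.5 / 939.5 = 0.3954.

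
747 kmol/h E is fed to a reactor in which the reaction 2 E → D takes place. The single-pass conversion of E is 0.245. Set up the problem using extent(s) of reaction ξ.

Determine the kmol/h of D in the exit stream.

91.5 kmol/h

E reacted = 0.245 × 747 = 183 kmol/h; ν_E = −2, so ξ = 183/2 = 91.51 kmol/h.
Outlet amounts (n = n₀ + ν ξ):
  E: 747 − 2(91.51) = 564
  D: 0 + 1(91.51) = 91.51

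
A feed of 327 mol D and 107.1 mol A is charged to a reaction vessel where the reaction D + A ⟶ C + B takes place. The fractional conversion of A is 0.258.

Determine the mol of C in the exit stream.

A reacted = 0.258 × 107.1 = 27.63 mol; ν_A = −1, so ξ = 27.63/1 = 27.63 mol.
Outlet amounts (n = n₀ + ν ξ):
  D: 327 − 1(27.63) = 299.4
  A: 107.1 − 1(27.63) = 79.47
  C: 0 + 1(27.63) = 27.63
  B: 0 + 1(27.63) = 27.63

27.6 mol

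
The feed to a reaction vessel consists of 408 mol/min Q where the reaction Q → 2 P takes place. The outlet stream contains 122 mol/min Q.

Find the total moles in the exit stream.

694 mol/min

For Q: n = n₀ − 1ξ → 122 = 408 − 1ξ, giving ξ = 286 mol/min.
Outlet amounts (n = n₀ + ν ξ):
  Q: 408 − 1(286) = 122
  P: 0 + 2(286) = 572
Total out = 122 + 572 = 694 mol/min.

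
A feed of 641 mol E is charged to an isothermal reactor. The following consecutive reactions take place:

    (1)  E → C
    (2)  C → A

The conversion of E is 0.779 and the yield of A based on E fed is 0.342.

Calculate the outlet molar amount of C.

280 mol

Conversion of E: E consumed = 1ξ₁ = 0.779 × 641 → ξ₁ = 499.3 mol.
Yield of A: 1ξ₂ / 641 = 0.342 → ξ₂ = 219.2 mol.
Outlet amounts (n = n₀ + Σ ν·ξ):
  E: 641 − 1(499.3) = 141.7
  C: 0 + 1(499.3) − 1(219.2) = 280.1
  A: 0 + 1(219.2) = 219.2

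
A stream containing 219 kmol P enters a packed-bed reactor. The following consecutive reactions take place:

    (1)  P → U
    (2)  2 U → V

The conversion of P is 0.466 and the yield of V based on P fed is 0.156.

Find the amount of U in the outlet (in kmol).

Conversion of P: P consumed = 1ξ₁ = 0.466 × 219 → ξ₁ = 102.1 kmol.
Yield of V: 1ξ₂ / 219 = 0.156 → ξ₂ = 34.16 kmol.
Outlet amounts (n = n₀ + Σ ν·ξ):
  P: 219 − 1(102.1) = 116.9
  U: 0 + 1(102.1) − 2(34.16) = 33.73
  V: 0 + 1(34.16) = 34.16

33.7 kmol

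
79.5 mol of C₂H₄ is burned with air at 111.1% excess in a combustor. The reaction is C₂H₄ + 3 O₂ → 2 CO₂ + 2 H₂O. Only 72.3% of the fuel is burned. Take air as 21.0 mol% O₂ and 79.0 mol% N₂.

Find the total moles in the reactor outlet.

Stoichiometric O₂ = 3 × 79.5 = 238.5 mol; O₂ fed = 238.5 × 2.111 = 503.5 mol.
N₂ fed = 503.5 × 79/21 = 1894 mol.
Fuel reacted = 0.723 × 79.5 → ξ = 57.48 mol.
Outlet (n = n₀ + ν ξ):
  C₂H₄: 79.5 − 1(57.48) = 22.02
  O₂: 503.5 − 3(57.48) = 331
  N₂: 1894 (inert)
  CO₂: 0 + 2(57.48) = 115
  H₂O: 0 + 2(57.48) = 115
Total out = 22.02 + 331 + 1894 + 115 + 115 = 2477 mol.

2480 mol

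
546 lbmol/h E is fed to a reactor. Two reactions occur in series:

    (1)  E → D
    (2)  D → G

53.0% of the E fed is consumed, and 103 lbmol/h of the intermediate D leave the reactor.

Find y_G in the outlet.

0.341

Conversion of E: E consumed = 1ξ₁ = 0.53 × 546 → ξ₁ = 289.4 lbmol/h.
D balance: n_D = 0 + 1ξ₁ − 1ξ₂ = 103 → ξ₂ = (1·289.4 − 103)/1 = 186.4 lbmol/h.
Outlet amounts (n = n₀ + Σ ν·ξ):
  E: 546 − 1(289.4) = 256.6
  D: 0 + 1(289.4) − 1(186.4) = 103
  G: 0 + 1(186.4) = 186.4
Total out = 546 lbmol/h; y_G = 186.4 / 546 = 0.3414.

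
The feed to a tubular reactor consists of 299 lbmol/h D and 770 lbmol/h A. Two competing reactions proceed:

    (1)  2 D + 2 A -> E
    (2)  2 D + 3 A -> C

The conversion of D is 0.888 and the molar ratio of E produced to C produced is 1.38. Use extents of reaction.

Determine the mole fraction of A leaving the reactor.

0.73

Conversion of D: D consumed = 0.888 × 299 = 265.5 lbmol/h = 2ξ₁ + 2ξ₂.
Selectivity: 1ξ₁ / (1ξ₂) = 1.38 → ξ₁ = 1.38 ξ₂.
Substitute: (2·1.38 + 2) ξ₂ = 265.5 → ξ₂ = 55.78 lbmol/h, ξ₁ = 76.98 lbmol/h.
Outlet amounts (n = n₀ + Σ ν·ξ):
  D: 299 − 2(76.98) − 2(55.78) = 33.49
  A: 770 − 2(76.98) − 3(55.78) = 448.7
  E: 0 + 1(76.98) = 76.98
  C: 0 + 1(55.78) = 55.78
Total out = 615 lbmol/h; y_A = 448.7 / 615 = 0.7297.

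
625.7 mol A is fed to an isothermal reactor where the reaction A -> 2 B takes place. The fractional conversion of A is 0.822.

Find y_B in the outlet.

A reacted = 0.822 × 625.7 = 514.3 mol; ν_A = −1, so ξ = 514.3/1 = 514.3 mol.
Outlet amounts (n = n₀ + ν ξ):
  A: 625.7 − 1(514.3) = 111.4
  B: 0 + 2(514.3) = 1029
Total out = 1140 mol; y_B = 1029 / 1140 = 0.9023.

0.902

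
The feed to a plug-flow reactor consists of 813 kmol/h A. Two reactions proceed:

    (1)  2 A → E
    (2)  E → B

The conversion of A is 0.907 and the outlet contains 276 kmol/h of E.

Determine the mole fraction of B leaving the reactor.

Conversion of A: A consumed = 2ξ₁ = 0.907 × 813 → ξ₁ = 368.7 kmol/h.
E balance: n_E = 0 + 1ξ₁ − 1ξ₂ = 276 → ξ₂ = (1·368.7 − 276)/1 = 92.7 kmol/h.
Outlet amounts (n = n₀ + Σ ν·ξ):
  A: 813 − 2(368.7) = 75.61
  E: 0 + 1(368.7) − 1(92.7) = 276
  B: 0 + 1(92.7) = 92.7
Total out = 444.3 kmol/h; y_B = 92.7 / 444.3 = 0.2086.

0.209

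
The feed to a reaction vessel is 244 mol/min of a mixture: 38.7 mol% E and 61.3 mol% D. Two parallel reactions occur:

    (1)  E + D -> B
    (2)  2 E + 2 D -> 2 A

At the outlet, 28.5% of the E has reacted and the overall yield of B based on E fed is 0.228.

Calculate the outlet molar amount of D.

Yield of B: 1ξ₁ / 94.43 = 0.228 → ξ₁ = 21.53 mol/min.
Conversion of E: 1ξ₁ + 2ξ₂ = 0.285 × 94.43 = 26.91 → ξ₂ = 2.691 mol/min.
Outlet amounts (n = n₀ + Σ ν·ξ):
  E: 94.43 − 1(21.53) − 2(2.691) = 67.52
  D: 149.6 − 1(21.53) − 2(2.691) = 122.7
  B: 0 + 1(21.53) = 21.53
  A: 0 + 2(2.691) = 5.382

123 mol/min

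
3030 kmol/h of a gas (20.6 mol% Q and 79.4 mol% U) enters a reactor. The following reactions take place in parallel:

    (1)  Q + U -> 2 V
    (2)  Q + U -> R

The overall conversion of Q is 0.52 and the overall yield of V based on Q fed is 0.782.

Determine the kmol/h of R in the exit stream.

80.5 kmol/h

Yield of V: 2ξ₁ / 624.2 = 0.782 → ξ₁ = 244.1 kmol/h.
Conversion of Q: 1ξ₁ + 1ξ₂ = 0.52 × 624.2 = 324.6 → ξ₂ = 80.52 kmol/h.
Outlet amounts (n = n₀ + Σ ν·ξ):
  Q: 624.2 − 1(244.1) − 1(80.52) = 299.6
  U: 2406 − 1(244.1) − 1(80.52) = 2081
  V: 0 + 2(244.1) = 488.1
  R: 0 + 1(80.52) = 80.52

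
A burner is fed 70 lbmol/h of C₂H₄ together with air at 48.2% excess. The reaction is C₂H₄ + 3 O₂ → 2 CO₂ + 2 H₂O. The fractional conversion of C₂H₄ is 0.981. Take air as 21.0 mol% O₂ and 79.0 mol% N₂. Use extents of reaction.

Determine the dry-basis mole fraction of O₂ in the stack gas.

Stoichiometric O₂ = 3 × 70 = 210 lbmol/h; O₂ fed = 210 × 1.482 = 311.2 lbmol/h.
N₂ fed = 311.2 × 79/21 = 1171 lbmol/h.
Fuel reacted = 0.981 × 70 → ξ = 68.67 lbmol/h.
Outlet (n = n₀ + ν ξ):
  C₂H₄: 70 − 1(68.67) = 1.33
  O₂: 311.2 − 3(68.67) = 105.2
  N₂: 1171 (inert)
  CO₂: 0 + 2(68.67) = 137.3
  H₂O: 0 + 2(68.67) = 137.3
Dry total = 1415 lbmol/h; y_O₂ (dry) = 105.2 / 1415 = 0.07437.

0.0744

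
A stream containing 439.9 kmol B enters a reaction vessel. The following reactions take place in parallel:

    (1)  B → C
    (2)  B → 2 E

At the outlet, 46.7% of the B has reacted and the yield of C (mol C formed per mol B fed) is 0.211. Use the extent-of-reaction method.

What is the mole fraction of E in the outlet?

Yield of C: 1ξ₁ / 439.9 = 0.211 → ξ₁ = 92.82 kmol.
Conversion of B: 1ξ₁ + 1ξ₂ = 0.467 × 439.9 = 205.4 → ξ₂ = 112.6 kmol.
Outlet amounts (n = n₀ + Σ ν·ξ):
  B: 439.9 − 1(92.82) − 1(112.6) = 234.5
  C: 0 + 1(92.82) = 92.82
  E: 0 + 2(112.6) = 225.2
Total out = 552.5 kmol; y_E = 225.2 / 552.5 = 0.4076.

0.408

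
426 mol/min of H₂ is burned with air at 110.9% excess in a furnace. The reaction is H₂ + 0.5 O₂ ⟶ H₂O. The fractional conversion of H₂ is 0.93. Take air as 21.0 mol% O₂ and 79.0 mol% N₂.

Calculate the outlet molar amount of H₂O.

Stoichiometric O₂ = 0.5 × 426 = 213 mol/min; O₂ fed = 213 × 2.109 = 449.2 mol/min.
N₂ fed = 449.2 × 79/21 = 1690 mol/min.
Fuel reacted = 0.93 × 426 → ξ = 396.2 mol/min.
Outlet (n = n₀ + ν ξ):
  H₂: 426 − 1(396.2) = 29.82
  O₂: 449.2 − 0.5(396.2) = 251.1
  N₂: 1690 (inert)
  H₂O: 0 + 1(396.2) = 396.2

396 mol/min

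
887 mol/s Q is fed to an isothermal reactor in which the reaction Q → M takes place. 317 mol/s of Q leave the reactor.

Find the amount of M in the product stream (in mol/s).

For Q: n = n₀ − 1ξ → 317 = 887 − 1ξ, giving ξ = 570 mol/s.
Outlet amounts (n = n₀ + ν ξ):
  Q: 887 − 1(570) = 317
  M: 0 + 1(570) = 570

570 mol/s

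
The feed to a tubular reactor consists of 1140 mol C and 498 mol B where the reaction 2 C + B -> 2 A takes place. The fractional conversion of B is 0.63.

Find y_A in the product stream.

B reacted = 0.63 × 498 = 313.7 mol; ν_B = −1, so ξ = 313.7/1 = 313.7 mol.
Outlet amounts (n = n₀ + ν ξ):
  C: 1140 − 2(313.7) = 512.5
  B: 498 − 1(313.7) = 184.3
  A: 0 + 2(313.7) = 627.5
Total out = 1324 mol; y_A = 627.5 / 1324 = 0.4738.

0.474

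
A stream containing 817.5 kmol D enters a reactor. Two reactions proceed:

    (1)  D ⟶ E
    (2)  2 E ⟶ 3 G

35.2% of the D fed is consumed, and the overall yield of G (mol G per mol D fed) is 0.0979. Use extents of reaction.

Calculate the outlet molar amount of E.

Conversion of D: D consumed = 1ξ₁ = 0.352 × 817.5 → ξ₁ = 287.8 kmol.
Yield of G: 3ξ₂ / 817.5 = 0.0979 → ξ₂ = 26.68 kmol.
Outlet amounts (n = n₀ + Σ ν·ξ):
  D: 817.5 − 1(287.8) = 529.7
  E: 0 + 1(287.8) − 2(26.68) = 234.4
  G: 0 + 3(26.68) = 80.03

234 kmol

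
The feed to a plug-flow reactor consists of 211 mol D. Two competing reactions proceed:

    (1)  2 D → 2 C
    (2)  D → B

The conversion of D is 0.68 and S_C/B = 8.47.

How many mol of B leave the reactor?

15.2 mol

Conversion of D: D consumed = 0.68 × 211 = 143.5 mol = 2ξ₁ + 1ξ₂.
Selectivity: 2ξ₁ / (1ξ₂) = 8.47 → ξ₁ = 4.235 ξ₂.
Substitute: (2·4.235 + 1) ξ₂ = 143.5 → ξ₂ = 15.15 mol, ξ₁ = 64.16 mol.
Outlet amounts (n = n₀ + Σ ν·ξ):
  D: 211 − 2(64.16) − 1(15.15) = 67.52
  C: 0 + 2(64.16) = 128.3
  B: 0 + 1(15.15) = 15.15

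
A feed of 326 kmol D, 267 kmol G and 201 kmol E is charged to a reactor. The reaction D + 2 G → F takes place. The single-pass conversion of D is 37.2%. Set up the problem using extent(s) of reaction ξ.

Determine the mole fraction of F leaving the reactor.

D reacted = 0.372 × 326 = 121.3 kmol; ν_D = −1, so ξ = 121.3/1 = 121.3 kmol.
Outlet amounts (n = n₀ + ν ξ):
  D: 326 − 1(121.3) = 204.7
  G: 267 − 2(121.3) = 24.46
  F: 0 + 1(121.3) = 121.3
  E: 201 (inert)
Total out = 551.5 kmol; y_F = 121.3 / 551.5 = 0.2199.

0.22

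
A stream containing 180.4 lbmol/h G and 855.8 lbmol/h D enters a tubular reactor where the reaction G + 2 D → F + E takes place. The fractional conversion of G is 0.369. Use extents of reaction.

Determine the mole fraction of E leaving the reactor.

G reacted = 0.369 × 180.4 = 66.57 lbmol/h; ν_G = −1, so ξ = 66.57/1 = 66.57 lbmol/h.
Outlet amounts (n = n₀ + ν ξ):
  G: 180.4 − 1(66.57) = 113.8
  D: 855.8 − 2(66.57) = 722.7
  F: 0 + 1(66.57) = 66.57
  E: 0 + 1(66.57) = 66.57
Total out = 969.6 lbmol/h; y_E = 66.57 / 969.6 = 0.06865.

0.0687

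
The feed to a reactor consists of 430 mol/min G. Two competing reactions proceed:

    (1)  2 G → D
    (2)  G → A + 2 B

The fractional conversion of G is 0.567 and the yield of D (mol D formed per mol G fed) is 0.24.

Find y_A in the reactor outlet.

0.0931

Yield of D: 1ξ₁ / 430 = 0.24 → ξ₁ = 103.2 mol/min.
Conversion of G: 2ξ₁ + 1ξ₂ = 0.567 × 430 = 243.8 → ξ₂ = 37.41 mol/min.
Outlet amounts (n = n₀ + Σ ν·ξ):
  G: 430 − 2(103.2) − 1(37.41) = 186.2
  D: 0 + 1(103.2) = 103.2
  A: 0 + 1(37.41) = 37.41
  B: 0 + 2(37.41) = 74.82
Total out = 401.6 mol/min; y_A = 37.41 / 401.6 = 0.09315.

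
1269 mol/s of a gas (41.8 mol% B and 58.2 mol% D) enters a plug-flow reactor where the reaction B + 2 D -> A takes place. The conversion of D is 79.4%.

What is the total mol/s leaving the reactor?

D reacted = 0.794 × 738.6 = 586.4 mol/s; ν_D = −2, so ξ = 586.4/2 = 293.2 mol/s.
Outlet amounts (n = n₀ + ν ξ):
  B: 530.4 − 1(293.2) = 237.2
  D: 738.6 − 2(293.2) = 152.1
  A: 0 + 1(293.2) = 293.2
Total out = 237.2 + 152.1 + 293.2 = 682.6 mol/s.

683 mol/s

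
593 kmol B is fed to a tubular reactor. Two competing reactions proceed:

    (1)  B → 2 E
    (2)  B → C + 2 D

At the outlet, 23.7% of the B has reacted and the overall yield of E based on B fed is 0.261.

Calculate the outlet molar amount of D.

126 kmol

Yield of E: 2ξ₁ / 593 = 0.261 → ξ₁ = 77.39 kmol.
Conversion of B: 1ξ₁ + 1ξ₂ = 0.237 × 593 = 140.5 → ξ₂ = 63.15 kmol.
Outlet amounts (n = n₀ + Σ ν·ξ):
  B: 593 − 1(77.39) − 1(63.15) = 452.5
  E: 0 + 2(77.39) = 154.8
  C: 0 + 1(63.15) = 63.15
  D: 0 + 2(63.15) = 126.3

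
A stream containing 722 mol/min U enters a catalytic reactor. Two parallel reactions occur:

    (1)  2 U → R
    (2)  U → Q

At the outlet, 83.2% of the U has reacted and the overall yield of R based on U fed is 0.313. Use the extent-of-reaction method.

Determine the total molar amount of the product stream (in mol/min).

496 mol/min

Yield of R: 1ξ₁ / 722 = 0.313 → ξ₁ = 226 mol/min.
Conversion of U: 2ξ₁ + 1ξ₂ = 0.832 × 722 = 600.7 → ξ₂ = 148.7 mol/min.
Outlet amounts (n = n₀ + Σ ν·ξ):
  U: 722 − 2(226) − 1(148.7) = 121.3
  R: 0 + 1(226) = 226
  Q: 0 + 1(148.7) = 148.7
Total out = 121.3 + 226 + 148.7 = 496 mol/min.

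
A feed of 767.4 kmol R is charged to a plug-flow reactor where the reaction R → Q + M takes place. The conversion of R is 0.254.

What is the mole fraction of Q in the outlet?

0.203

R reacted = 0.254 × 767.4 = 194.9 kmol; ν_R = −1, so ξ = 194.9/1 = 194.9 kmol.
Outlet amounts (n = n₀ + ν ξ):
  R: 767.4 − 1(194.9) = 572.5
  Q: 0 + 1(194.9) = 194.9
  M: 0 + 1(194.9) = 194.9
Total out = 962.3 kmol; y_Q = 194.9 / 962.3 = 0.2026.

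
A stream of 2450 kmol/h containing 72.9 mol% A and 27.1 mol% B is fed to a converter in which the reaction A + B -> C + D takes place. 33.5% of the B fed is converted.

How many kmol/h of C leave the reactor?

222 kmol/h

B reacted = 0.335 × 664 = 222.4 kmol/h; ν_B = −1, so ξ = 222.4/1 = 222.4 kmol/h.
Outlet amounts (n = n₀ + ν ξ):
  A: 1786 − 1(222.4) = 1564
  B: 664 − 1(222.4) = 441.5
  C: 0 + 1(222.4) = 222.4
  D: 0 + 1(222.4) = 222.4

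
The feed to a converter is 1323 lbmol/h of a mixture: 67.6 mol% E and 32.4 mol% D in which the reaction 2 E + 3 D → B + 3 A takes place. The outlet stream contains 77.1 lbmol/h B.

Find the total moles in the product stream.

1250 lbmol/h

For B: n = n₀ + 1ξ → 77.1 = 0 + 1ξ, giving ξ = 77.1 lbmol/h.
Outlet amounts (n = n₀ + ν ξ):
  E: 894.3 − 2(77.1) = 740.1
  D: 428.7 − 3(77.1) = 197.4
  B: 0 + 1(77.1) = 77.1
  A: 0 + 3(77.1) = 231.3
Total out = 740.1 + 197.4 + 77.1 + 231.3 = 1246 lbmol/h.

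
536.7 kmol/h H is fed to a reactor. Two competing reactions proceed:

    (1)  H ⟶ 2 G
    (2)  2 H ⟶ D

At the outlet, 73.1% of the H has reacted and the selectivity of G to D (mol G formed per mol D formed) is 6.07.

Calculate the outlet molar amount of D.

Conversion of H: H consumed = 0.731 × 536.7 = 392.3 kmol/h = 1ξ₁ + 2ξ₂.
Selectivity: 2ξ₁ / (1ξ₂) = 6.07 → ξ₁ = 3.035 ξ₂.
Substitute: (1·3.035 + 2) ξ₂ = 392.3 → ξ₂ = 77.92 kmol/h, ξ₁ = 236.5 kmol/h.
Outlet amounts (n = n₀ + Σ ν·ξ):
  H: 536.7 − 1(236.5) − 2(77.92) = 144.4
  G: 0 + 2(236.5) = 473
  D: 0 + 1(77.92) = 77.92

77.9 kmol/h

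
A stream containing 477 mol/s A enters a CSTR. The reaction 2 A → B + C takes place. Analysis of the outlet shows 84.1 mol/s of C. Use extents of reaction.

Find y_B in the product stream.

0.176

For C: n = n₀ + 1ξ → 84.1 = 0 + 1ξ, giving ξ = 84.1 mol/s.
Outlet amounts (n = n₀ + ν ξ):
  A: 477 − 2(84.1) = 308.8
  B: 0 + 1(84.1) = 84.1
  C: 0 + 1(84.1) = 84.1
Total out = 477 mol/s; y_B = 84.1 / 477 = 0.1763.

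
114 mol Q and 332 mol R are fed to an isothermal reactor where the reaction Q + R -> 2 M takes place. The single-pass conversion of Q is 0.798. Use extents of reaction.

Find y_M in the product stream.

0.408

Q reacted = 0.798 × 114 = 90.97 mol; ν_Q = −1, so ξ = 90.97/1 = 90.97 mol.
Outlet amounts (n = n₀ + ν ξ):
  Q: 114 − 1(90.97) = 23.03
  R: 332 − 1(90.97) = 241
  M: 0 + 2(90.97) = 181.9
Total out = 446 mol; y_M = 181.9 / 446 = 0.4079.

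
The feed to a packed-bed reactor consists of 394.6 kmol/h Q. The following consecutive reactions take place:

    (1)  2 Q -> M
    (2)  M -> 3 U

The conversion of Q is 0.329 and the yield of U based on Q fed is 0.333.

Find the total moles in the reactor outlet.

Conversion of Q: Q consumed = 2ξ₁ = 0.329 × 394.6 → ξ₁ = 64.91 kmol/h.
Yield of U: 3ξ₂ / 394.6 = 0.333 → ξ₂ = 43.8 kmol/h.
Outlet amounts (n = n₀ + Σ ν·ξ):
  Q: 394.6 − 2(64.91) = 264.8
  M: 0 + 1(64.91) − 1(43.8) = 21.11
  U: 0 + 3(43.8) = 131.4
Total out = 264.8 + 21.11 + 131.4 = 417.3 kmol/h.

417 kmol/h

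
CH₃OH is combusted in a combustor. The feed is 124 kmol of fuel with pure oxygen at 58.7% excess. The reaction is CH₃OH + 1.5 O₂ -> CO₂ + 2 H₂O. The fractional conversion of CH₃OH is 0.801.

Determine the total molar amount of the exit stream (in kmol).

469 kmol

Stoichiometric O₂ = 1.5 × 124 = 186 kmol; O₂ fed = 186 × 1.587 = 295.2 kmol.
Fuel reacted = 0.801 × 124 → ξ = 99.32 kmol.
Outlet (n = n₀ + ν ξ):
  CH₃OH: 124 − 1(99.32) = 24.68
  O₂: 295.2 − 1.5(99.32) = 146.2
  CO₂: 0 + 1(99.32) = 99.32
  H₂O: 0 + 2(99.32) = 198.6
Total out = 24.68 + 146.2 + 99.32 + 198.6 = 468.8 kmol.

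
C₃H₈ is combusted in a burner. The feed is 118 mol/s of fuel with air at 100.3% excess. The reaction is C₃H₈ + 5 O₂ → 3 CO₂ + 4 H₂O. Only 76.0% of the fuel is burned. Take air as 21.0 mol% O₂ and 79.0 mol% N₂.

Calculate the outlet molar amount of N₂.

4450 mol/s

Stoichiometric O₂ = 5 × 118 = 590 mol/s; O₂ fed = 590 × 2.003 = 1182 mol/s.
N₂ fed = 1182 × 79/21 = 4446 mol/s.
Fuel reacted = 0.76 × 118 → ξ = 89.68 mol/s.
Outlet (n = n₀ + ν ξ):
  C₃H₈: 118 − 1(89.68) = 28.32
  O₂: 1182 − 5(89.68) = 733.4
  N₂: 4446 (inert)
  CO₂: 0 + 3(89.68) = 269
  H₂O: 0 + 4(89.68) = 358.7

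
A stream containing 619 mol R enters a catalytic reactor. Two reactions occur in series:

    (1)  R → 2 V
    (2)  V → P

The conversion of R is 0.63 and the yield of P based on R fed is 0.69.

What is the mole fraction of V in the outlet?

0.35

Conversion of R: R consumed = 1ξ₁ = 0.63 × 619 → ξ₁ = 390 mol.
Yield of P: 1ξ₂ / 619 = 0.69 → ξ₂ = 427.1 mol.
Outlet amounts (n = n₀ + Σ ν·ξ):
  R: 619 − 1(390) = 229
  V: 0 + 2(390) − 1(427.1) = 352.8
  P: 0 + 1(427.1) = 427.1
Total out = 1009 mol; y_V = 352.8 / 1009 = 0.3497.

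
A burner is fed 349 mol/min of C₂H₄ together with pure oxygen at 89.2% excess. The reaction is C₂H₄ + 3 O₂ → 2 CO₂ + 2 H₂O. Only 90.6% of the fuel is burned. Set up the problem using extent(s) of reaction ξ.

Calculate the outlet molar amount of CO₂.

Stoichiometric O₂ = 3 × 349 = 1047 mol/min; O₂ fed = 1047 × 1.892 = 1981 mol/min.
Fuel reacted = 0.906 × 349 → ξ = 316.2 mol/min.
Outlet (n = n₀ + ν ξ):
  C₂H₄: 349 − 1(316.2) = 32.81
  O₂: 1981 − 3(316.2) = 1032
  CO₂: 0 + 2(316.2) = 632.4
  H₂O: 0 + 2(316.2) = 632.4

632 mol/min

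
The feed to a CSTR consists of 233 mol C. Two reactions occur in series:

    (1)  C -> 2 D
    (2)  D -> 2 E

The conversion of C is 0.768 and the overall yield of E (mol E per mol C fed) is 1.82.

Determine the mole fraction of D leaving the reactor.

0.234

Conversion of C: C consumed = 1ξ₁ = 0.768 × 233 → ξ₁ = 178.9 mol.
Yield of E: 2ξ₂ / 233 = 1.82 → ξ₂ = 212 mol.
Outlet amounts (n = n₀ + Σ ν·ξ):
  C: 233 − 1(178.9) = 54.06
  D: 0 + 2(178.9) − 1(212) = 145.9
  E: 0 + 2(212) = 424.1
Total out = 624 mol; y_D = 145.9 / 624 = 0.2338.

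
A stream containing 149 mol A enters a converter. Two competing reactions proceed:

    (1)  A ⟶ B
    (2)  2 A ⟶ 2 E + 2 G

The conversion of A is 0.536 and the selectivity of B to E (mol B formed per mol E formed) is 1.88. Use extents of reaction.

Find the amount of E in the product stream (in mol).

27.7 mol

Conversion of A: A consumed = 0.536 × 149 = 79.86 mol = 1ξ₁ + 2ξ₂.
Selectivity: 1ξ₁ / (2ξ₂) = 1.88 → ξ₁ = 3.76 ξ₂.
Substitute: (1·3.76 + 2) ξ₂ = 79.86 → ξ₂ = 13.87 mol, ξ₁ = 52.13 mol.
Outlet amounts (n = n₀ + Σ ν·ξ):
  A: 149 − 1(52.13) − 2(13.87) = 69.14
  B: 0 + 1(52.13) = 52.13
  E: 0 + 2(13.87) = 27.73
  G: 0 + 2(13.87) = 27.73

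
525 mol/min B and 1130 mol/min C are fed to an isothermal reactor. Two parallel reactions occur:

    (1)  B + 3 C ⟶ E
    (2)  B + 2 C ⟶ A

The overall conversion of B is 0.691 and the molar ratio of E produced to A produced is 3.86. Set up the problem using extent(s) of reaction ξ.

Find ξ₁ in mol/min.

Conversion of B: B consumed = 0.691 × 525 = 362.8 mol/min = 1ξ₁ + 1ξ₂.
Selectivity: 1ξ₁ / (1ξ₂) = 3.86 → ξ₁ = 3.86 ξ₂.
Substitute: (1·3.86 + 1) ξ₂ = 362.8 → ξ₂ = 74.65 mol/min, ξ₁ = 288.1 mol/min.
Outlet amounts (n = n₀ + Σ ν·ξ):
  B: 525 − 1(288.1) − 1(74.65) = 162.2
  C: 1130 − 3(288.1) − 2(74.65) = 116.3
  E: 0 + 1(288.1) = 288.1
  A: 0 + 1(74.65) = 74.65

ξ₁ = 288 mol/min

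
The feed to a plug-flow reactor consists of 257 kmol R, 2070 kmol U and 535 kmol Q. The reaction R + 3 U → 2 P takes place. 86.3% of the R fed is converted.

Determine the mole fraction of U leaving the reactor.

0.581

R reacted = 0.863 × 257 = 221.8 kmol; ν_R = −1, so ξ = 221.8/1 = 221.8 kmol.
Outlet amounts (n = n₀ + ν ξ):
  R: 257 − 1(221.8) = 35.21
  U: 2070 − 3(221.8) = 1405
  P: 0 + 2(221.8) = 443.6
  Q: 535 (inert)
Total out = 2418 kmol; y_U = 1405 / 2418 = 0.5808.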